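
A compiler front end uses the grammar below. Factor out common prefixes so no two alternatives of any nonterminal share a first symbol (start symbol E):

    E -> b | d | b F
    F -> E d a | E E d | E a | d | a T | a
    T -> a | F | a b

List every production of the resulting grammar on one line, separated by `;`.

E has alternatives sharing prefix 'b': factor to E → b E' with E' → ε | F.
F has alternatives sharing prefix 'E': factor to F → E F' with F' → d a | E d | a.
F has alternatives sharing prefix 'a': factor to F → a F'' with F'' → T | ε.
T has alternatives sharing prefix 'a': factor to T → a T' with T' → ε | b.

E -> d | b E'; F -> d | E F' | a F''; T -> F | a T'; E' -> ε | F; F' -> d a | E d | a; F'' -> T | ε; T' -> ε | b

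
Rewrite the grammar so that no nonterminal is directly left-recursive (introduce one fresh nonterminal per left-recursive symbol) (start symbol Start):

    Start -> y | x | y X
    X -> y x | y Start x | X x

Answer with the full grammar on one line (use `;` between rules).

Start -> y | x | y X; X -> y x X1 | y Start x X1; X1 -> x X1 | ε

Left recursion appears on X.
For X: α = {x}, β = {y x, y Start x}. Rewrite as X → β X1 and X1 → α X1 | ε.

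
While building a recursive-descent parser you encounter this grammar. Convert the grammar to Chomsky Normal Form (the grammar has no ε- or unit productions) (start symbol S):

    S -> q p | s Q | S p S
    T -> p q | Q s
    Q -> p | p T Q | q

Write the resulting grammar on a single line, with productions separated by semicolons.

Introduce a nonterminal for each terminal appearing in a rule of length ≥ 2: X1 → q, X2 → p, X3 → s.
Binarize each right-hand side of length ≥ 3 by chaining fresh nonterminals (Y1, Y2, …): affected rules were S → S X2 S; Q → X2 T Q.

S -> X1 X2 | X3 Q | S Y1; T -> X2 X1 | Q X3; Q -> p | X2 Y2 | q; X1 -> q; X2 -> p; X3 -> s; Y1 -> X2 S; Y2 -> T Q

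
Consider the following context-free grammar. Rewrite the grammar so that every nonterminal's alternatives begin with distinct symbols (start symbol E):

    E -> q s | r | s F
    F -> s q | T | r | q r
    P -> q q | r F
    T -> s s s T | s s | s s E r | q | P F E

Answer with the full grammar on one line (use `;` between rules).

E -> q s | r | s F; F -> s q | T | r | q r; P -> q q | r F; T -> q | P F E | s s T'; T' -> s T | epsilon | E r

T has alternatives sharing prefix 's s': factor to T → s s T' with T' → s T | ε | E r.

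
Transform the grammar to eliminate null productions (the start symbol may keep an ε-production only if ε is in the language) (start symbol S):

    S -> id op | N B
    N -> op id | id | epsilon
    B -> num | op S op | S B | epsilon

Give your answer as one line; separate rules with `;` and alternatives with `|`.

The nullable symbols are {B, N, S}.
ε ∈ L(G) since S is nullable, so keep S → ε.
Add the nullable-subset variants: S → N B gives N B | N | B. B → op S op gives op S op | op op. B → S B gives S B | S.

S -> id op | N B | N | B | ε; N -> op id | id; B -> num | op S op | op op | S B | S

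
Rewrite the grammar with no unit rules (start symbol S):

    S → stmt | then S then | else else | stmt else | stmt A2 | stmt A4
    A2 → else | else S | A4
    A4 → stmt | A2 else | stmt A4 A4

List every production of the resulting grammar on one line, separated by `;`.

S → stmt | then S then | else else | stmt else | stmt A2 | stmt A4; A2 → stmt | A2 else | stmt A4 A4 | else | else S; A4 → stmt | A2 else | stmt A4 A4

Unit pairs: A2 ⇒* {A4}.
For each unit pair (A, B), copy every non-unit production of B to A, then drop all unit productions.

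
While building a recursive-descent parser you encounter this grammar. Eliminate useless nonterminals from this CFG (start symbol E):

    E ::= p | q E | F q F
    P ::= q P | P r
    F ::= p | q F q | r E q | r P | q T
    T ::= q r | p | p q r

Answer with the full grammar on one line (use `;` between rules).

E ::= p | q E | F q F; F ::= p | q F q | r E q | q T; T ::= q r | p | p q r

Generating nonterminals: {E, F, T}.
Reachable from E after that: {E, F, T}.
Removed useless symbols: {P} and every production mentioning them.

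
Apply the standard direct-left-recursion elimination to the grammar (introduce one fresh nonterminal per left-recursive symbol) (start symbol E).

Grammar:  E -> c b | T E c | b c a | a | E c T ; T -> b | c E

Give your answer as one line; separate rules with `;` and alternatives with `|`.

E -> c b E' | T E c E' | b c a E' | a E'; T -> b | c E; E' -> c T E' | ε

E is directly left-recursive.
For E: α = {c T}, β = {c b, T E c, b c a, a}. Rewrite as E → β E' and E' → α E' | ε.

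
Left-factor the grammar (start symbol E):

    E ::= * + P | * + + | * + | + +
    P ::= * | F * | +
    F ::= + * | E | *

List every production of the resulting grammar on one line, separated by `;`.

E ::= + + | * + E'; P ::= * | F * | +; F ::= + * | E | *; E' ::= P | + | ε

E has alternatives sharing prefix '* +': factor to E → * + E' with E' → P | + | ε.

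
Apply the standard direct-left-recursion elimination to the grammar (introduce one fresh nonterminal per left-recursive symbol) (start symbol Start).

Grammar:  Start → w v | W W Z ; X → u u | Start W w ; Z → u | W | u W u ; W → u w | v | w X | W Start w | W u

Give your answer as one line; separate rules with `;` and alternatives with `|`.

Directly left-recursive nonterminal: W.
For W: α = {Start w, u}, β = {u w, v, w X}. Rewrite as W → β W1 and W1 → α W1 | ε.

Start → w v | W W Z; X → u u | Start W w; Z → u | W | u W u; W → u w W1 | v W1 | w X W1; W1 → Start w W1 | u W1 | epsilon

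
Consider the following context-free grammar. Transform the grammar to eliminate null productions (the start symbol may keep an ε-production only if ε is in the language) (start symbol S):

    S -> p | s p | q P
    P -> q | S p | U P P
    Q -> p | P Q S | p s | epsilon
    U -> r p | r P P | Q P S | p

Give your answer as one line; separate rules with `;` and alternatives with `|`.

S -> p | s p | q P; P -> q | S p | U P P; Q -> p | P Q S | P S | p s; U -> r p | r P P | Q P S | P S | p

The nullable symbols are {Q}.
ε ∉ L(G), so no ε-production is kept.
For each production, add variants omitting each subset of nullable occurrences: Q → P Q S gives P Q S | P S. U → Q P S gives Q P S | P S.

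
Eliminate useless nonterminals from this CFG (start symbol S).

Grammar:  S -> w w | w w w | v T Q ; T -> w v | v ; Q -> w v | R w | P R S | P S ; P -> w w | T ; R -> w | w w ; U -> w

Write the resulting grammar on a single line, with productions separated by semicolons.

S -> w w | w w w | v T Q; T -> w v | v; Q -> w v | R w | P R S | P S; P -> w w | T; R -> w | w w

Generating nonterminals: {P, Q, R, S, T, U}.
Reachable from S after that: {P, Q, R, S, T}.
Removed useless symbols: {U} and every production mentioning them.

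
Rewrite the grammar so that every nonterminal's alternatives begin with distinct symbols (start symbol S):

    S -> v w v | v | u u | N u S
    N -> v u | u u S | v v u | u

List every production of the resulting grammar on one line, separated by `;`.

S -> u u | N u S | v S'; N -> v N' | u N''; S' -> w v | ε; N' -> u | v u; N'' -> u S | ε

S has alternatives sharing prefix 'v': factor to S → v S' with S' → w v | ε.
N has alternatives sharing prefix 'v': factor to N → v N' with N' → u | v u.
N has alternatives sharing prefix 'u': factor to N → u N'' with N'' → u S | ε.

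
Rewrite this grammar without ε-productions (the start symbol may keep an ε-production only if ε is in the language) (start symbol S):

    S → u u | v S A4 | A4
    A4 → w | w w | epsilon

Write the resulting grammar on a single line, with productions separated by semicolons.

Nullable set = {A4, S}.
ε ∈ L(G) since S is nullable, so keep S → ε.
For each production, add variants omitting each subset of nullable occurrences: S → v S A4 gives v S A4 | v S | v A4 | v.

S → u u | v S A4 | v S | v A4 | v | A4 | ε; A4 → w | w w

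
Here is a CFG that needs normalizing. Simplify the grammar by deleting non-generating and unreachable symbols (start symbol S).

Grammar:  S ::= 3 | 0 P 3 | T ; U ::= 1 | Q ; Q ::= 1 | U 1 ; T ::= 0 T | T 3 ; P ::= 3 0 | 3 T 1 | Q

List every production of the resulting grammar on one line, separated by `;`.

Generating nonterminals: {P, Q, S, U}.
Reachable from S after that: {P, Q, S, U}.
Removed useless symbols: {T} and every production mentioning them.

S ::= 3 | 0 P 3; U ::= 1 | Q; Q ::= 1 | U 1; P ::= 3 0 | Q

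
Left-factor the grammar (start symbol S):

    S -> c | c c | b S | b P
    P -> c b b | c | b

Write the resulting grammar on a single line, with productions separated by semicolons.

S -> c S' | b S''; P -> b | c P'; S' -> ε | c; S'' -> S | P; P' -> b b | ε

S has alternatives sharing prefix 'c': factor to S → c S' with S' → ε | c.
S has alternatives sharing prefix 'b': factor to S → b S'' with S'' → S | P.
P has alternatives sharing prefix 'c': factor to P → c P' with P' → b b | ε.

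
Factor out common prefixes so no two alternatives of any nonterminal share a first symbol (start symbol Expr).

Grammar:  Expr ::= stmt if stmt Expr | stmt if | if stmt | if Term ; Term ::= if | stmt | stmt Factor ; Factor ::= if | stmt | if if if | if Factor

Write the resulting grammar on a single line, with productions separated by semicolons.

Expr has alternatives sharing prefix 'stmt if': factor to Expr → stmt if Expr1 with Expr1 → stmt Expr | ε.
Expr has alternatives sharing prefix 'if': factor to Expr → if Expr2 with Expr2 → stmt | Term.
Term has alternatives sharing prefix 'stmt': factor to Term → stmt Term1 with Term1 → ε | Factor.
Factor has alternatives sharing prefix 'if': factor to Factor → if Factor1 with Factor1 → ε | if if | Factor.

Expr ::= stmt if Expr1 | if Expr2; Term ::= if | stmt Term1; Factor ::= stmt | if Factor1; Expr1 ::= stmt Expr | ε; Expr2 ::= stmt | Term; Term1 ::= ε | Factor; Factor1 ::= ε | if if | Factor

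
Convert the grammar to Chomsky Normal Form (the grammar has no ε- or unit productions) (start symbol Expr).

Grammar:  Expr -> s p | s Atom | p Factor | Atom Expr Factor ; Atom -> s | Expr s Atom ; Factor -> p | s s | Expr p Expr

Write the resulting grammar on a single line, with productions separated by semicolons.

Introduce a nonterminal for each terminal appearing in a rule of length ≥ 2: X1 → s, X2 → p.
Binarize each right-hand side of length ≥ 3 by chaining fresh nonterminals (Y1, Y2, …): affected rules were Expr → Atom Expr Factor; Atom → Expr X1 Atom; Factor → Expr X2 Expr.

Expr -> X1 X2 | X1 Atom | X2 Factor | Atom Y1; Atom -> s | Expr Y2; Factor -> p | X1 X1 | Expr Y3; X1 -> s; X2 -> p; Y1 -> Expr Factor; Y2 -> X1 Atom; Y3 -> X2 Expr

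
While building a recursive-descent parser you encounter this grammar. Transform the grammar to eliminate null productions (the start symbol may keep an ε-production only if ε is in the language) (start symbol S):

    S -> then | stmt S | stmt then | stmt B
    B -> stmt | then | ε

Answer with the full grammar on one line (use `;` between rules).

S -> then | stmt S | stmt then | stmt B | stmt; B -> stmt | then

Nullable set = {B}.
ε ∉ L(G), so no ε-production is kept.
Add the nullable-subset variants: S → stmt B gives stmt B | stmt.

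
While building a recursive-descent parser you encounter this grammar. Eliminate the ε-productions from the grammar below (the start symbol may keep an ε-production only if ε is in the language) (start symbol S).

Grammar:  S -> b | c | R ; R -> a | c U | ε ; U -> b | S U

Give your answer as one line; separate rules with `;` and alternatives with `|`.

Nullable set = {R, S}.
ε ∈ L(G) since S is nullable, so keep S → ε.

S -> b | c | R | ε; R -> a | c U; U -> b | S U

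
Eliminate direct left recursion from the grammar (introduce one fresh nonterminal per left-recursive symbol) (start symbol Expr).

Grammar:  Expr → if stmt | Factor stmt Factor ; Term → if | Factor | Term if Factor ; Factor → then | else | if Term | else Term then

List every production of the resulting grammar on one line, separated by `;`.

Expr → if stmt | Factor stmt Factor; Term → if Term1 | Factor Term1; Factor → then | else | if Term | else Term then; Term1 → if Factor Term1 | ε

Directly left-recursive nonterminal: Term.
For Term: α = {if Factor}, β = {if, Factor}. Rewrite as Term → β Term1 and Term1 → α Term1 | ε.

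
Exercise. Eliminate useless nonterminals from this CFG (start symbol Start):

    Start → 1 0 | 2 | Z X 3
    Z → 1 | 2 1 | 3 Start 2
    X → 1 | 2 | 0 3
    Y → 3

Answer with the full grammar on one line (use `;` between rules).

Generating nonterminals: {Start, X, Y, Z}.
Reachable from Start after that: {Start, X, Z}.
Removed useless symbols: {Y} and every production mentioning them.

Start → 1 0 | 2 | Z X 3; Z → 1 | 2 1 | 3 Start 2; X → 1 | 2 | 0 3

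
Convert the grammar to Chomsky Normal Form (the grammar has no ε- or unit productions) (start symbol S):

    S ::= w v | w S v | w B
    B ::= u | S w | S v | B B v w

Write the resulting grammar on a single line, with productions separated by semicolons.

S ::= X1 X2 | X1 Y1 | X1 B; B ::= u | S X1 | S X2 | B Y2; X1 ::= w; X2 ::= v; Y1 ::= S X2; Y2 ::= B Y3; Y3 ::= X2 X1

Introduce a nonterminal for each terminal appearing in a rule of length ≥ 2: X1 → w, X2 → v.
Binarize each right-hand side of length ≥ 3 by chaining fresh nonterminals (Y1, Y2, …): affected rules were S → X1 S X2; B → B B X2 X1.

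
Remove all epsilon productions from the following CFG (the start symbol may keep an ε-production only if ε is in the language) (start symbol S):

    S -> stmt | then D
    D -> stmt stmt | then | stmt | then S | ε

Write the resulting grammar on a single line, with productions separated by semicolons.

The nullable symbols are {D}.
ε ∉ L(G), so no ε-production is kept.
Add the nullable-subset variants: S → then D gives then D | then.

S -> stmt | then D | then; D -> stmt stmt | then | stmt | then S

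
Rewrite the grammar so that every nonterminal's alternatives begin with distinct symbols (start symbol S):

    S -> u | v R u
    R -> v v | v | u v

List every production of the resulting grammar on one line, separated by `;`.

S -> u | v R u; R -> u v | v R'; R' -> v | epsilon

R has alternatives sharing prefix 'v': factor to R → v R' with R' → v | ε.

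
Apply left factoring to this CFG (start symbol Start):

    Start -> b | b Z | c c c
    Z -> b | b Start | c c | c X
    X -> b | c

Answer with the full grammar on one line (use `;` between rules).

Start has alternatives sharing prefix 'b': factor to Start → b Start1 with Start1 → ε | Z.
Z has alternatives sharing prefix 'b': factor to Z → b Z1 with Z1 → ε | Start.
Z has alternatives sharing prefix 'c': factor to Z → c Z2 with Z2 → c | X.

Start -> c c c | b Start1; Z -> b Z1 | c Z2; X -> b | c; Start1 -> ε | Z; Z1 -> ε | Start; Z2 -> c | X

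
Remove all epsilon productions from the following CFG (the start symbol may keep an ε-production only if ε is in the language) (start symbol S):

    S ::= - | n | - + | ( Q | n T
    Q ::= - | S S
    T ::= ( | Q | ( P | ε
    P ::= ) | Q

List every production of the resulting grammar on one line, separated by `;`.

Nullable nonterminals: {T}.
ε ∉ L(G), so no ε-production is kept.

S ::= - | n | - + | ( Q | n T; Q ::= - | S S; T ::= ( | Q | ( P; P ::= ) | Q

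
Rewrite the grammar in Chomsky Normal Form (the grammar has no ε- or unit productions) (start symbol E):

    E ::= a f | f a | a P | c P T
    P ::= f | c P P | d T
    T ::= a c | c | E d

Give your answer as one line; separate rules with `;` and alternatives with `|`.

E ::= X1 X2 | X2 X1 | X1 P | X3 Y1; P ::= f | X3 Y2 | X4 T; T ::= X1 X3 | c | E X4; X1 ::= a; X2 ::= f; X3 ::= c; X4 ::= d; Y1 ::= P T; Y2 ::= P P

Introduce a nonterminal for each terminal appearing in a rule of length ≥ 2: X1 → a, X2 → f, X3 → c, X4 → d.
Binarize each right-hand side of length ≥ 3 by chaining fresh nonterminals (Y1, Y2, …): affected rules were E → X3 P T; P → X3 P P.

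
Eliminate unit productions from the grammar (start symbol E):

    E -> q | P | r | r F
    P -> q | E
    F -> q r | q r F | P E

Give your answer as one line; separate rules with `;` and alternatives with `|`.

Unit pairs: E ⇒* {P}; P ⇒* {E}.
Replace each nonterminal's rules with the union of the non-unit rules of every nonterminal it unit-derives.

E -> q | r | r F; P -> q | r | r F; F -> q r | q r F | P E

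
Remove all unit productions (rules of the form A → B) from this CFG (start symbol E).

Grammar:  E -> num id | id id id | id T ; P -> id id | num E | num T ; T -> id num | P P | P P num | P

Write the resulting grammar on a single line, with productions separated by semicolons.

Unit pairs: T ⇒* {P}.
For every A with A ⇒* B via unit rules, add B's non-unit alternatives to A; then delete every rule of the form X → Y.

E -> num id | id id id | id T; P -> id id | num E | num T; T -> id id | num E | num T | id num | P P | P P num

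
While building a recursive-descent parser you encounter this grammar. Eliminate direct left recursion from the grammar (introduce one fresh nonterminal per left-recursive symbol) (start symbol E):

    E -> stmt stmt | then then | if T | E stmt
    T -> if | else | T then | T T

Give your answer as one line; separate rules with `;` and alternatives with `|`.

E, T are directly left-recursive.
For E: α = {stmt}, β = {stmt stmt, then then, if T}. Rewrite as E → β E' and E' → α E' | ε.
For T: α = {then, T}, β = {if, else}. Rewrite as T → β T' and T' → α T' | ε.

E -> stmt stmt E' | then then E' | if T E'; T -> if T' | else T'; E' -> stmt E' | ε; T' -> then T' | T T' | ε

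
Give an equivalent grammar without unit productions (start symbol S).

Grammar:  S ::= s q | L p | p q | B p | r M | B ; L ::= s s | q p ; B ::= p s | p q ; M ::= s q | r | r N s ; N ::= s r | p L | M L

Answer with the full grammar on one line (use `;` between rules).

Unit pairs: S ⇒* {B}.
Replace each nonterminal's rules with the union of the non-unit rules of every nonterminal it unit-derives.

S ::= p s | p q | s q | L p | B p | r M; L ::= s s | q p; B ::= p s | p q; M ::= s q | r | r N s; N ::= s r | p L | M L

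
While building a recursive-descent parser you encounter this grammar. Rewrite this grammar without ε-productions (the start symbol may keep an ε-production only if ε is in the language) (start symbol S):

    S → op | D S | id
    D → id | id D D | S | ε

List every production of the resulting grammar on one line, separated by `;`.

S → op | D S | id; D → id | id D D | id D | S

Nullable set = {D}.
ε ∉ L(G), so no ε-production is kept.
Add the nullable-subset variants: D → id D D gives id D D | id D.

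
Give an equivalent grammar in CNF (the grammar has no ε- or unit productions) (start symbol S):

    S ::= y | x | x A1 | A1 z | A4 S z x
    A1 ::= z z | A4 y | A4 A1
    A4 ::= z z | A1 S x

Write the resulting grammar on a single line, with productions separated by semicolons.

S ::= y | x | X1 A1 | A1 X2 | A4 Y1; A1 ::= X2 X2 | A4 X3 | A4 A1; A4 ::= X2 X2 | A1 Y3; X1 ::= x; X2 ::= z; X3 ::= y; Y1 ::= S Y2; Y2 ::= X2 X1; Y3 ::= S X1

Introduce a nonterminal for each terminal appearing in a rule of length ≥ 2: X1 → x, X2 → z, X3 → y.
Binarize each right-hand side of length ≥ 3 by chaining fresh nonterminals (Y1, Y2, …): affected rules were S → A4 S X2 X1; A4 → A1 S X1.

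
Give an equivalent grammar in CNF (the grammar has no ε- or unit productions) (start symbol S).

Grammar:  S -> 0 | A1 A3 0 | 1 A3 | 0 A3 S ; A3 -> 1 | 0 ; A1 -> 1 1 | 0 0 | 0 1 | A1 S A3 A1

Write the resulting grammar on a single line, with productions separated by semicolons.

S -> 0 | A1 Y1 | X2 A3 | X1 Y2; A3 -> 1 | 0; A1 -> X2 X2 | X1 X1 | X1 X2 | A1 Y3; X1 -> 0; X2 -> 1; Y1 -> A3 X1; Y2 -> A3 S; Y3 -> S Y4; Y4 -> A3 A1

Introduce a nonterminal for each terminal appearing in a rule of length ≥ 2: X1 → 0, X2 → 1.
Binarize each right-hand side of length ≥ 3 by chaining fresh nonterminals (Y1, Y2, …): affected rules were S → A1 A3 X1; S → X1 A3 S; A1 → A1 S A3 A1.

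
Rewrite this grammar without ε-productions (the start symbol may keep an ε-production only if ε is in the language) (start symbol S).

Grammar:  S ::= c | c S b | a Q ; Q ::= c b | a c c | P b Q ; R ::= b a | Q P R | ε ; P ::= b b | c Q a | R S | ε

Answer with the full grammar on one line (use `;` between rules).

Nullable nonterminals: {P, R}.
ε ∉ L(G), so no ε-production is kept.
For each production, add variants omitting each subset of nullable occurrences: Q → P b Q gives P b Q | b Q. R → Q P R gives Q P R | Q P | Q R | Q. P → R S gives R S | S.

S ::= c | c S b | a Q; Q ::= c b | a c c | P b Q | b Q; R ::= b a | Q P R | Q P | Q R | Q; P ::= b b | c Q a | R S | S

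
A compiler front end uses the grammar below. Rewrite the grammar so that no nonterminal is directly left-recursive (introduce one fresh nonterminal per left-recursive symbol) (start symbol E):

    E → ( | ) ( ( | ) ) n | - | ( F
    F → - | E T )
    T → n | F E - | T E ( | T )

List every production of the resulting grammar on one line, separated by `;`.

E → ( | ) ( ( | ) ) n | - | ( F; F → - | E T ); T → n T' | F E - T'; T' → E ( T' | ) T' | ε

T is directly left-recursive.
For T: α = {E (, )}, β = {n, F E -}. Rewrite as T → β T' and T' → α T' | ε.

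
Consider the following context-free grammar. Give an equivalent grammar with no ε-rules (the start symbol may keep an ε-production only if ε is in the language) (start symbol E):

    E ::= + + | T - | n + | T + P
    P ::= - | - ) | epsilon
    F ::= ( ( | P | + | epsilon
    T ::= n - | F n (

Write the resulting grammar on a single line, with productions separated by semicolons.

The nullable symbols are {F, P}.
ε ∉ L(G), so no ε-production is kept.
Expand every rule over subsets of its nullable positions: E → T + P gives T + P | T +. T → F n ( gives F n ( | n (.

E ::= + + | T - | n + | T + P | T +; P ::= - | - ); F ::= ( ( | P | +; T ::= n - | F n ( | n (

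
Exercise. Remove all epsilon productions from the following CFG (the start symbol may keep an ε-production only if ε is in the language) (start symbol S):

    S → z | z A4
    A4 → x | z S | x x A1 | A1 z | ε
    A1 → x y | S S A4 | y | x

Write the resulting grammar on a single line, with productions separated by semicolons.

S → z | z A4; A4 → x | z S | x x A1 | A1 z; A1 → x y | S S A4 | S S | y | x

Nullable set = {A4}.
ε ∉ L(G), so no ε-production is kept.
Add the nullable-subset variants: A1 → S S A4 gives S S A4 | S S.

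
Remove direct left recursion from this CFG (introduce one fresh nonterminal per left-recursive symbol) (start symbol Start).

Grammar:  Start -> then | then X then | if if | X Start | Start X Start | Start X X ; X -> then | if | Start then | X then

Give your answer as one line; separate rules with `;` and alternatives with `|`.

Start, X are directly left-recursive.
For Start: α = {X Start, X X}, β = {then, then X then, if if, X Start}. Rewrite as Start → β Start1 and Start1 → α Start1 | ε.
For X: α = {then}, β = {then, if, Start then}. Rewrite as X → β X1 and X1 → α X1 | ε.

Start -> then Start1 | then X then Start1 | if if Start1 | X Start Start1; X -> then X1 | if X1 | Start then X1; Start1 -> X Start Start1 | X X Start1 | ε; X1 -> then X1 | ε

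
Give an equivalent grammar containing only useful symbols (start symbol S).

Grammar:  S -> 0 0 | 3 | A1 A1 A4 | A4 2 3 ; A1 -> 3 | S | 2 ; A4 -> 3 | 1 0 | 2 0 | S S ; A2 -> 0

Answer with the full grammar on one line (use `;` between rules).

S -> 0 0 | 3 | A1 A1 A4 | A4 2 3; A1 -> 3 | S | 2; A4 -> 3 | 1 0 | 2 0 | S S

Generating nonterminals: {A1, A2, A4, S}.
Reachable from S after that: {A1, A4, S}.
Removed useless symbols: {A2} and every production mentioning them.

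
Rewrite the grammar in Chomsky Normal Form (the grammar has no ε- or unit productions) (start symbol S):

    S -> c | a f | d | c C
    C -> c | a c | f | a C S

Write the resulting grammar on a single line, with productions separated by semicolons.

Introduce a nonterminal for each terminal appearing in a rule of length ≥ 2: X1 → a, X2 → f, X3 → c.
Binarize each right-hand side of length ≥ 3 by chaining fresh nonterminals (Y1, Y2, …): affected rules were C → X1 C S.

S -> c | X1 X2 | d | X3 C; C -> c | X1 X3 | f | X1 Y1; X1 -> a; X2 -> f; X3 -> c; Y1 -> C S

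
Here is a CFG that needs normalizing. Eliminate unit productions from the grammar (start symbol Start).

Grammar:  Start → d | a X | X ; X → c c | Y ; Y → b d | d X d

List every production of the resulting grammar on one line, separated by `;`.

Unit pairs: Start ⇒* {X, Y}; X ⇒* {Y}.
For every A with A ⇒* B via unit rules, add B's non-unit alternatives to A; then delete every rule of the form X → Y.

Start → d | a X | c c | b d | d X d; X → c c | b d | d X d; Y → b d | d X d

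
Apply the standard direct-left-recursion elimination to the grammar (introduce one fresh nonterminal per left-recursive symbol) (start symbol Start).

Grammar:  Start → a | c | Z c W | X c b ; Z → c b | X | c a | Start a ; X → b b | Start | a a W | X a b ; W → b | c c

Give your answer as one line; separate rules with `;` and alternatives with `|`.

X is directly left-recursive.
For X: α = {a b}, β = {b b, Start, a a W}. Rewrite as X → β X1 and X1 → α X1 | ε.

Start → a | c | Z c W | X c b; Z → c b | X | c a | Start a; X → b b X1 | Start X1 | a a W X1; W → b | c c; X1 → a b X1 | epsilon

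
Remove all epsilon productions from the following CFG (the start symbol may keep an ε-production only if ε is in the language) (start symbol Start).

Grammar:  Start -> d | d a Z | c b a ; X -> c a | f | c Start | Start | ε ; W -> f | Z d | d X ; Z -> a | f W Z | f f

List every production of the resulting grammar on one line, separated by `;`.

Nullable nonterminals: {X}.
ε ∉ L(G), so no ε-production is kept.
For each production, add variants omitting each subset of nullable occurrences: W → d X gives d X | d.

Start -> d | d a Z | c b a; X -> c a | f | c Start | Start; W -> f | Z d | d X | d; Z -> a | f W Z | f f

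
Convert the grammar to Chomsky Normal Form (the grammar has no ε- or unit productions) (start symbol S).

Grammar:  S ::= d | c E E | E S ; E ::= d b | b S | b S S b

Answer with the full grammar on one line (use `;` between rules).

S ::= d | X1 Y1 | E S; E ::= X2 X3 | X3 S | X3 Y2; X1 ::= c; X2 ::= d; X3 ::= b; Y1 ::= E E; Y2 ::= S Y3; Y3 ::= S X3

Introduce a nonterminal for each terminal appearing in a rule of length ≥ 2: X1 → c, X2 → d, X3 → b.
Binarize each right-hand side of length ≥ 3 by chaining fresh nonterminals (Y1, Y2, …): affected rules were S → X1 E E; E → X3 S S X3.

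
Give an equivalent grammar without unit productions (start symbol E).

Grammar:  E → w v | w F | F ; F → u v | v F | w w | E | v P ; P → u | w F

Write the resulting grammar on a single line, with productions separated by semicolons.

E → w v | w F | u v | v F | w w | v P; F → w v | w F | u v | v F | w w | v P; P → u | w F

Unit pairs: E ⇒* {F}; F ⇒* {E}.
For each unit pair (A, B), copy every non-unit production of B to A, then drop all unit productions.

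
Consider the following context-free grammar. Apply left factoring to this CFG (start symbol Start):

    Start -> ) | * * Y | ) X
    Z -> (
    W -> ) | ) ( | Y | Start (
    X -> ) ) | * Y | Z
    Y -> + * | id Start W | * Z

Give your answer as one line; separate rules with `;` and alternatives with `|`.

Start -> * * Y | ) Start1; Z -> (; W -> Y | Start ( | ) W1; X -> ) ) | * Y | Z; Y -> + * | id Start W | * Z; Start1 -> ε | X; W1 -> ε | (

Start has alternatives sharing prefix ')': factor to Start → ) Start1 with Start1 → ε | X.
W has alternatives sharing prefix ')': factor to W → ) W1 with W1 → ε | (.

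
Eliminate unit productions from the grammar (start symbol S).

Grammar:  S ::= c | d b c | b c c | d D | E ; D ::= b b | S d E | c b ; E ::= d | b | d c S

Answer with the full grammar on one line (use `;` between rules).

Unit pairs: S ⇒* {E}.
Replace each nonterminal's rules with the union of the non-unit rules of every nonterminal it unit-derives.

S ::= d | b | d c S | c | d b c | b c c | d D; D ::= b b | S d E | c b; E ::= d | b | d c S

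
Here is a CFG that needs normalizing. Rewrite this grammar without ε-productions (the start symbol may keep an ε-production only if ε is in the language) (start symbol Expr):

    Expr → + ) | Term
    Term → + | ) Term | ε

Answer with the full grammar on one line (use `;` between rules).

Expr → + ) | Term | ε; Term → + | ) Term | )

Nullable nonterminals: {Expr, Term}.
ε ∈ L(G) since Expr is nullable, so keep Expr → ε.
Add the nullable-subset variants: Term → ) Term gives ) Term | ).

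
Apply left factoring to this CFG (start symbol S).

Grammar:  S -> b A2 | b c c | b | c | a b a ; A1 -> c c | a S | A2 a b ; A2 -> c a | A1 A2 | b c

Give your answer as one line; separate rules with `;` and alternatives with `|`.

S has alternatives sharing prefix 'b': factor to S → b S' with S' → A2 | c c | ε.

S -> c | a b a | b S'; A1 -> c c | a S | A2 a b; A2 -> c a | A1 A2 | b c; S' -> A2 | c c | ε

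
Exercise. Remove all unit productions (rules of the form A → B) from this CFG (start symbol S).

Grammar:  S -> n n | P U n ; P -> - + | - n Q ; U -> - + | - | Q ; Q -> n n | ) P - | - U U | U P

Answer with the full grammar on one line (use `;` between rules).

Unit pairs: U ⇒* {Q}.
Replace each nonterminal's rules with the union of the non-unit rules of every nonterminal it unit-derives.

S -> n n | P U n; P -> - + | - n Q; U -> - + | - | n n | ) P - | - U U | U P; Q -> n n | ) P - | - U U | U P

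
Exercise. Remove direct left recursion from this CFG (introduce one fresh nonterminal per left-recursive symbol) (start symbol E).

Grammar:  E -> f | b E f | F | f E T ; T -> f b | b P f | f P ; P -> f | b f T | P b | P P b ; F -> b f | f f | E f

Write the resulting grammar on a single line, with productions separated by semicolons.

P is directly left-recursive.
For P: α = {b, P b}, β = {f, b f T}. Rewrite as P → β P' and P' → α P' | ε.

E -> f | b E f | F | f E T; T -> f b | b P f | f P; P -> f P' | b f T P'; F -> b f | f f | E f; P' -> b P' | P b P' | ε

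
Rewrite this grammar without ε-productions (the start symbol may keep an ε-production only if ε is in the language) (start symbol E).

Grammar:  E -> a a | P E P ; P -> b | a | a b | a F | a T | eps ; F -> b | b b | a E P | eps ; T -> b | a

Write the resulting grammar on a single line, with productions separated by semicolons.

E -> a a | P E P | P E | E P; P -> b | a | a b | a F | a T; F -> b | b b | a E P | a E; T -> b | a

The nullable symbols are {F, P}.
ε ∉ L(G), so no ε-production is kept.
For each production, add variants omitting each subset of nullable occurrences: E → P E P gives P E P | P E | E P. F → a E P gives a E P | a E.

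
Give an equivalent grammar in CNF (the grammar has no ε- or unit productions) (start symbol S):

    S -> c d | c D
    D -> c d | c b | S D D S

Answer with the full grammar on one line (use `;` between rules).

Introduce a nonterminal for each terminal appearing in a rule of length ≥ 2: X1 → c, X2 → d, X3 → b.
Binarize each right-hand side of length ≥ 3 by chaining fresh nonterminals (Y1, Y2, …): affected rules were D → S D D S.

S -> X1 X2 | X1 D; D -> X1 X2 | X1 X3 | S Y1; X1 -> c; X2 -> d; X3 -> b; Y1 -> D Y2; Y2 -> D S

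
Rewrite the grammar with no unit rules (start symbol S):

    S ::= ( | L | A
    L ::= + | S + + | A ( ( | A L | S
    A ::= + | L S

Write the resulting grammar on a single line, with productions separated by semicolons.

S ::= + | S + + | A ( ( | A L | ( | L S; L ::= + | S + + | A ( ( | A L | ( | L S; A ::= + | L S

Unit pairs: L ⇒* {A, S}; S ⇒* {A, L}.
For every A with A ⇒* B via unit rules, add B's non-unit alternatives to A; then delete every rule of the form X → Y.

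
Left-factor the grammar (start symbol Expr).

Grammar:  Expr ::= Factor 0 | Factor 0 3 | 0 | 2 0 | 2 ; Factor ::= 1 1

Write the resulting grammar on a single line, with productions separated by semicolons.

Expr has alternatives sharing prefix 'Factor 0': factor to Expr → Factor 0 Expr1 with Expr1 → ε | 3.
Expr has alternatives sharing prefix '2': factor to Expr → 2 Expr2 with Expr2 → 0 | ε.

Expr ::= 0 | Factor 0 Expr1 | 2 Expr2; Factor ::= 1 1; Expr1 ::= ε | 3; Expr2 ::= 0 | ε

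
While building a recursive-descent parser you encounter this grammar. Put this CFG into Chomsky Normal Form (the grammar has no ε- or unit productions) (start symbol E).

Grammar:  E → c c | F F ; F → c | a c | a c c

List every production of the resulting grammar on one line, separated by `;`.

E → X1 X1 | F F; F → c | X2 X1 | X2 Y1; X1 → c; X2 → a; Y1 → X1 X1

Introduce a nonterminal for each terminal appearing in a rule of length ≥ 2: X1 → c, X2 → a.
Binarize each right-hand side of length ≥ 3 by chaining fresh nonterminals (Y1, Y2, …): affected rules were F → X2 X1 X1.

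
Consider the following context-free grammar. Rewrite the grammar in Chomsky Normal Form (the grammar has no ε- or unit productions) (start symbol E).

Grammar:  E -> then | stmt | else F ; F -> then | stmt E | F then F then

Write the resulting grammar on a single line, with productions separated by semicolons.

Introduce a nonterminal for each terminal appearing in a rule of length ≥ 2: X1 → else, X2 → stmt, X3 → then.
Binarize each right-hand side of length ≥ 3 by chaining fresh nonterminals (Y1, Y2, …): affected rules were F → F X3 F X3.

E -> then | stmt | X1 F; F -> then | X2 E | F Y1; X1 -> else; X2 -> stmt; X3 -> then; Y1 -> X3 Y2; Y2 -> F X3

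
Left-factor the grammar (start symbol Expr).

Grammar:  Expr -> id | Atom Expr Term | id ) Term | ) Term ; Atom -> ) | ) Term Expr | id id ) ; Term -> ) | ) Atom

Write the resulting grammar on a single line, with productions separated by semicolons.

Expr -> Atom Expr Term | ) Term | id Expr1; Atom -> id id ) | ) Atom1; Term -> ) Term1; Expr1 -> ε | ) Term; Atom1 -> ε | Term Expr; Term1 -> ε | Atom

Expr has alternatives sharing prefix 'id': factor to Expr → id Expr1 with Expr1 → ε | ) Term.
Atom has alternatives sharing prefix ')': factor to Atom → ) Atom1 with Atom1 → ε | Term Expr.
Term has alternatives sharing prefix ')': factor to Term → ) Term1 with Term1 → ε | Atom.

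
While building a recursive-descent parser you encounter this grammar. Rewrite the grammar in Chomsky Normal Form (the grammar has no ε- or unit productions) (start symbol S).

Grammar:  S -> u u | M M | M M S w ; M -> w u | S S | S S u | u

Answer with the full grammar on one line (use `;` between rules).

Introduce a nonterminal for each terminal appearing in a rule of length ≥ 2: X1 → u, X2 → w.
Binarize each right-hand side of length ≥ 3 by chaining fresh nonterminals (Y1, Y2, …): affected rules were S → M M S X2; M → S S X1.

S -> X1 X1 | M M | M Y1; M -> X2 X1 | S S | S Y3 | u; X1 -> u; X2 -> w; Y1 -> M Y2; Y2 -> S X2; Y3 -> S X1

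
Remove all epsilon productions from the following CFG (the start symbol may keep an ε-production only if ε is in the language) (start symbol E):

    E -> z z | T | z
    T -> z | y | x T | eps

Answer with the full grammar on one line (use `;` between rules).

E -> z z | T | z | ε; T -> z | y | x T | x

Nullable set = {E, T}.
ε ∈ L(G) since E is nullable, so keep E → ε.
Add the nullable-subset variants: T → x T gives x T | x.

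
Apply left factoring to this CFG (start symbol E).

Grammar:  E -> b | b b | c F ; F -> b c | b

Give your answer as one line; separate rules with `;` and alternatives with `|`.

E has alternatives sharing prefix 'b': factor to E → b E' with E' → ε | b.
F has alternatives sharing prefix 'b': factor to F → b F' with F' → c | ε.

E -> c F | b E'; F -> b F'; E' -> ε | b; F' -> c | ε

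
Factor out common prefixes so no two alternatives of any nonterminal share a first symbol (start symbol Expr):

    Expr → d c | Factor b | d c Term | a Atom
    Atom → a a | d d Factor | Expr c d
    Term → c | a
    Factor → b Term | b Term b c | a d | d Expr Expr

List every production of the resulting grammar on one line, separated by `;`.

Expr → Factor b | a Atom | d c Expr1; Atom → a a | d d Factor | Expr c d; Term → c | a; Factor → a d | d Expr Expr | b Term Factor1; Expr1 → ε | Term; Factor1 → ε | b c

Expr has alternatives sharing prefix 'd c': factor to Expr → d c Expr1 with Expr1 → ε | Term.
Factor has alternatives sharing prefix 'b Term': factor to Factor → b Term Factor1 with Factor1 → ε | b c.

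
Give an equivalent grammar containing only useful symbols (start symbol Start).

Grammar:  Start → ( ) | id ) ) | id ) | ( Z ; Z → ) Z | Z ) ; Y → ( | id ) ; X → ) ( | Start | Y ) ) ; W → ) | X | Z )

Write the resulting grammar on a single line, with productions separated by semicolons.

Generating nonterminals: {Start, W, X, Y}.
Reachable from Start after that: {Start}.
Removed useless symbols: {W, X, Y, Z} and every production mentioning them.

Start → ( ) | id ) ) | id )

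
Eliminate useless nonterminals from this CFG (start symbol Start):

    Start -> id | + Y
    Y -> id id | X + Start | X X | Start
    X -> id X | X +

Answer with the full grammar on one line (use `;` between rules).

Generating nonterminals: {Start, Y}.
Reachable from Start after that: {Start, Y}.
Removed useless symbols: {X} and every production mentioning them.

Start -> id | + Y; Y -> id id | Start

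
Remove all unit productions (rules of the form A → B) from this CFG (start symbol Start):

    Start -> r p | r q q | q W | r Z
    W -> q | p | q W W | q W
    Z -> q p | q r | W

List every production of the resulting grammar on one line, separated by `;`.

Unit pairs: Z ⇒* {W}.
For every A with A ⇒* B via unit rules, add B's non-unit alternatives to A; then delete every rule of the form X → Y.

Start -> r p | r q q | q W | r Z; W -> q | p | q W W | q W; Z -> q p | q r | q | p | q W W | q W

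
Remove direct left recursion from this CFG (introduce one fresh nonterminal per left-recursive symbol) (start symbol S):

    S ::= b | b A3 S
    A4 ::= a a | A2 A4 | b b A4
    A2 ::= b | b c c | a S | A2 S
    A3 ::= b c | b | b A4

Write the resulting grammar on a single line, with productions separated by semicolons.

Directly left-recursive nonterminal: A2.
For A2: α = {S}, β = {b, b c c, a S}. Rewrite as A2 → β A2' and A2' → α A2' | ε.

S ::= b | b A3 S; A4 ::= a a | A2 A4 | b b A4; A2 ::= b A2' | b c c A2' | a S A2'; A3 ::= b c | b | b A4; A2' ::= S A2' | ε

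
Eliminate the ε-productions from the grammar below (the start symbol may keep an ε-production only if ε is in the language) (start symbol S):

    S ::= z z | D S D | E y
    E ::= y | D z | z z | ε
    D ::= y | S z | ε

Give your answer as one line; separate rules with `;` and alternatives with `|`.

The nullable symbols are {D, E}.
ε ∉ L(G), so no ε-production is kept.
For each production, add variants omitting each subset of nullable occurrences: S → D S D gives D S D | D S | S D. S → E y gives E y | y. E → D z gives D z | z.

S ::= z z | D S D | D S | S D | E y | y; E ::= y | D z | z | z z; D ::= y | S z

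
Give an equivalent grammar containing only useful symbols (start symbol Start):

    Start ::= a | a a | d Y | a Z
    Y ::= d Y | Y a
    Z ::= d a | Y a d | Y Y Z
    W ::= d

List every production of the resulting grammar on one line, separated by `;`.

Start ::= a | a a | a Z; Z ::= d a

Generating nonterminals: {Start, W, Z}.
Reachable from Start after that: {Start, Z}.
Removed useless symbols: {W, Y} and every production mentioning them.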